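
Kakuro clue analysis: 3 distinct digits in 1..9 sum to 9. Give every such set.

{1,2,6}; {1,3,5}; {2,3,4}

3 distinct digits from 1–9 sum between 6 and 24.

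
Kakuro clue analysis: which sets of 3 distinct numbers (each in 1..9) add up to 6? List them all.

{1,2,3}

3 distinct digits from 1–9 sum between 6 and 24.
Only one set works: {1,2,3}.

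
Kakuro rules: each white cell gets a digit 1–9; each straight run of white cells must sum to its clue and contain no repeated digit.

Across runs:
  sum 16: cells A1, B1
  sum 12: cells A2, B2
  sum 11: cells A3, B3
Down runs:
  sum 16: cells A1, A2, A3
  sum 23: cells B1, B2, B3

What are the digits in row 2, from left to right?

4 8

16 in 2 cells must be {7,9}; 23 in 3 cells must be {6,8,9}.
The 16 across and the 23 down share only 9, so B1 = 9.
Given what's placed, B2 must be 8 to fit the 12 across and 23 down.
B3 = 23 − 17 = 6 completes the 23 down.
A1 = 16 − 9 = 7 completes the 16 across.
A2 = 12 − 8 = 4 completes the 12 across.
A3 = 11 − 6 = 5 completes the 11 across.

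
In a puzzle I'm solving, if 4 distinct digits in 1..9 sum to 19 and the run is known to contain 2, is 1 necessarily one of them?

Counterexample: {2,3,5,9} sums to 19 under that restriction without using 1.

No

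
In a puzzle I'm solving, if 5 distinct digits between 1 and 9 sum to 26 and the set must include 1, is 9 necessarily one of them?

No

Counterexample: {1,4,6,7,8} sums to 26 under that restriction without using 9.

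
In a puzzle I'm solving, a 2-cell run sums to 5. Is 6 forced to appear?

No

Counterexample: {1,4} sums to 5 without using 6.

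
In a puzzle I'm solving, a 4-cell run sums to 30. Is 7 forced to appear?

Yes

The only way to make 30 from 4 distinct digits is {6,7,8,9}, which contains 7.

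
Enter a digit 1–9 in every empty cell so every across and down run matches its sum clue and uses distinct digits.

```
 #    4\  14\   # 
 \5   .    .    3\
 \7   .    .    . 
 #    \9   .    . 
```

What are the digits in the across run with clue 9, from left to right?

7 in 3 cells must be {1,2,4}; 4 in 2 cells must be {1,3}; 3 in 2 cells must be {1,2}.
The 7 across and the 4 down share only 1, so R2C1 = 1.
R2C3 = 2: the only remaining digit allowed by both the 7 across and the 3 down.
R3C3 = 3 − 2 = 1 completes the 3 down.
R1C1 = 4 − 1 = 3 completes the 4 down.
R1C2 = 5 − 3 = 2 completes the 5 across.
R2C2 = 7 − 3 = 4 completes the 7 across.
R3C2 = 9 − 1 = 8 completes the 9 across.

8 1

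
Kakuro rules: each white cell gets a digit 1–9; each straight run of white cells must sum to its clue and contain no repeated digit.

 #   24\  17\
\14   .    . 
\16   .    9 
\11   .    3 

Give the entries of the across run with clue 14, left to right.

16 in 2 cells must be {7,9}; 24 in 3 cells must be {7,8,9}.
R1C2 = 17 − 12 = 5 completes the 17 down.
R2C1 = 16 − 9 = 7 completes the 16 across.
R3C1 = 11 − 3 = 8 completes the 11 across.
R1C1 = 14 − 5 = 9 completes the 14 across.

9 5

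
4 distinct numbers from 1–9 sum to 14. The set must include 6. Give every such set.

{1,2,5,6}; {1,3,4,6}

4 distinct digits from 1–9 sum between 10 and 30.
Keeping only sets containing 6.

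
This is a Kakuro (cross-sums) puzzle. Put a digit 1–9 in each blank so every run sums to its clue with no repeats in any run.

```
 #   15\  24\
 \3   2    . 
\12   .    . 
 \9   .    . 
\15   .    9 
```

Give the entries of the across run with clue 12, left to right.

4 8

3 in 2 cells must be {1,2}.
R1C2 = 3 − 2 = 1 completes the 3 across.
R2C2 = 8: the only remaining digit allowed by both the 12 across and the 24 down.
R3C2 = 24 − 18 = 6 completes the 24 down.
R4C1 = 15 − 9 = 6 completes the 15 across.
R2C1 = 12 − 8 = 4 completes the 12 across.
R3C1 = 9 − 6 = 3 completes the 9 across.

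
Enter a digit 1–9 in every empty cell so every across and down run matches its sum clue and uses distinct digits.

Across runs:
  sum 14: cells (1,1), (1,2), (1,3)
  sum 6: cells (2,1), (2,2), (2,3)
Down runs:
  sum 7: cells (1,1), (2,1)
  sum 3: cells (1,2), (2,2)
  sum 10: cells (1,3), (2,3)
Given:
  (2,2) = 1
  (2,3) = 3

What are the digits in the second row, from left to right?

6 in 3 cells must be {1,2,3}; 3 in 2 cells must be {1,2}.
(1,2) = 3 − 1 = 2 completes the 3 down.
(1,3) = 10 − 3 = 7 completes the 10 down.
(2,1) = 6 − 4 = 2 completes the 6 across.
(1,1) = 14 − 9 = 5 completes the 14 across.

2, 1, 3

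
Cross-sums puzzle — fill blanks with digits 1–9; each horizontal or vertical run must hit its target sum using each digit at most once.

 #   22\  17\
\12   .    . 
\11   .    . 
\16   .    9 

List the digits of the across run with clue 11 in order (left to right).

6 5

16 in 2 cells must be {7,9}.
R3C1 = 16 − 9 = 7 completes the 16 across.
R1C1 = 9: the only remaining digit allowed by both the 12 across and the 22 down.
R1C2 = 12 − 9 = 3 completes the 12 across.
R2C1 = 22 − 16 = 6 completes the 22 down.
R2C2 = 11 − 6 = 5 completes the 11 across.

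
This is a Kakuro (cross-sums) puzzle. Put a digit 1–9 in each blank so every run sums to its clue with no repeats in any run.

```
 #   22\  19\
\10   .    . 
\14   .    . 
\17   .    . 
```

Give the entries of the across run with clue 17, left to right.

17 in 2 cells must be {8,9}.
Nothing is forced directly, so branch on R3C1, whose candidates are 8 or 9. If R3C1 = 8: that forces R1C1 = 9, after which R1C2 would have to be in {1} for the 10 across but in {2,3,4,5,6,7,8,9} for the 19 down — contradiction. So R3C1 = 9.
R3C2 = 17 − 9 = 8 completes the 17 across.
Nothing is forced directly, so branch on R1C1, whose candidates are 6 or 7 or 8. If R1C1 = 6: that forces R1C2 = 4, after which R2C1 would have to be in {5,6,8,9} for the 14 across but in {7} for the 22 down — contradiction. If R1C1 = 7: then R1C2 would have to be in {3} for the 10 across but in {2,4,5,6,7,9} for the 19 down — contradiction. So R1C1 = 8.
R1C2 = 10 − 8 = 2 completes the 10 across.
R2C1 = 22 − 17 = 5 completes the 22 down.
R2C2 = 14 − 5 = 9 completes the 14 across.

9, 8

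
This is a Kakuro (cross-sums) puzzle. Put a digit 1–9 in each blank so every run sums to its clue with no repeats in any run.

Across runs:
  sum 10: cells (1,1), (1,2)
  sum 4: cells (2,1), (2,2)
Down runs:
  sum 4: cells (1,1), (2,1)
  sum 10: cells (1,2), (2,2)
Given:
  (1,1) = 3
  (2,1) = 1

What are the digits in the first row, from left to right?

3 7

4 in 2 cells must be {1,3}.
(1,2) = 10 − 3 = 7 completes the 10 across.
(2,2) = 4 − 1 = 3 completes the 4 across.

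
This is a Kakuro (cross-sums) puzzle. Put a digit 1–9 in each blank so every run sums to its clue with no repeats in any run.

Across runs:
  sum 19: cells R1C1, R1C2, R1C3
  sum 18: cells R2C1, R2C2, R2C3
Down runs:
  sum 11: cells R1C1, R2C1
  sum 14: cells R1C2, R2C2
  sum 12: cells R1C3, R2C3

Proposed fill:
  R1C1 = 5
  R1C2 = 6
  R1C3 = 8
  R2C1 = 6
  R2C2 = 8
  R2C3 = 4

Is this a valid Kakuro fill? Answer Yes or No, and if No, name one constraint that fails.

Across: 5+6+8=19; 6+8+4=18. Down: 5+6=11; 6+8=14; 8+4=12. No digit repeats within any run.

Yes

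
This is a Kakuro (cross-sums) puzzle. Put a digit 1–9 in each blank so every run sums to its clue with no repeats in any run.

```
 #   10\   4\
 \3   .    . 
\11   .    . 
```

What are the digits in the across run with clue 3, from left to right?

3 in 2 cells must be {1,2}; 4 in 2 cells must be {1,3}.
The 3 across and the 4 down share only 1, so R1C2 = 1.
R2C2 = 4 − 1 = 3 completes the 4 down.
R1C1 = 3 − 1 = 2 completes the 3 across.
R2C1 = 11 − 3 = 8 completes the 11 across.

2 1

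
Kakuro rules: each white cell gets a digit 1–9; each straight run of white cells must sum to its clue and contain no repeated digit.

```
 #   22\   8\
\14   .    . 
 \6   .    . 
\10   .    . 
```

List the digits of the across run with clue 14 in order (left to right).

The 14 across and the 8 down share only 5, so R1C2 = 5.
The 6 across and the 22 down share only 5, so R2C1 = 5.
R2C2 = 6 − 5 = 1 completes the 6 across.
R3C2 = 8 − 6 = 2 completes the 8 down.
R1C1 = 14 − 5 = 9 completes the 14 across.
R3C1 = 10 − 2 = 8 completes the 10 across.

9 5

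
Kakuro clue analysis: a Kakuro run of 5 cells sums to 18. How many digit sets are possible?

3

5 distinct digits from 1–9 sum between 15 and 35.
Enumerating: {1,2,3,4,8}, {1,2,3,5,7}, {1,2,4,5,6}.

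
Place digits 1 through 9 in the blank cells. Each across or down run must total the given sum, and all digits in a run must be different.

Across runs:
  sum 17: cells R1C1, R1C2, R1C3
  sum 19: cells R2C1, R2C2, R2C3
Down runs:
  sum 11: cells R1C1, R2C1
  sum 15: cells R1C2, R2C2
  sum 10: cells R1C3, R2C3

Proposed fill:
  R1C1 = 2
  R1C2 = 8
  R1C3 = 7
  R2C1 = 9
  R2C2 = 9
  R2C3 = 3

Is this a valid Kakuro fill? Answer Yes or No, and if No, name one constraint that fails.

No — the across run R2C1–R2C3 sums to 21, not 19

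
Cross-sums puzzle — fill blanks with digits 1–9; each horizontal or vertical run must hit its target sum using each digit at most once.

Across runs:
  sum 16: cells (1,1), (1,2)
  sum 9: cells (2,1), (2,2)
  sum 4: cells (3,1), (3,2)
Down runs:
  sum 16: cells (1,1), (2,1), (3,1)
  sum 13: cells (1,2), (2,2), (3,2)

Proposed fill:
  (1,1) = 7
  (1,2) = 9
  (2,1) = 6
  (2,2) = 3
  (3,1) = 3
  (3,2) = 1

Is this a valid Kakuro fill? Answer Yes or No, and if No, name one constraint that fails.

Yes

Across: 7+9=16; 6+3=9; 3+1=4. Down: 7+6+3=16; 9+3+1=13. No digit repeats within any run.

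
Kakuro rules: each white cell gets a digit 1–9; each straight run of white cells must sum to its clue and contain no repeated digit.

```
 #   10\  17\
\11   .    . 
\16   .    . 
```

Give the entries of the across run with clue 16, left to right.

16 in 2 cells must be {7,9}; 17 in 2 cells must be {8,9}.
The 16 across and the 17 down share only 9, so R2C2 = 9.
R1C2 = 17 − 9 = 8 completes the 17 down.
R2C1 = 16 − 9 = 7 completes the 16 across.
R1C1 = 11 − 8 = 3 completes the 11 across.

7 9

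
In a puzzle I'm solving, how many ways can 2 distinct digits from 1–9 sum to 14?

2

2 distinct digits from 1–9 sum between 3 and 17.
Enumerating: {5,9}, {6,8}.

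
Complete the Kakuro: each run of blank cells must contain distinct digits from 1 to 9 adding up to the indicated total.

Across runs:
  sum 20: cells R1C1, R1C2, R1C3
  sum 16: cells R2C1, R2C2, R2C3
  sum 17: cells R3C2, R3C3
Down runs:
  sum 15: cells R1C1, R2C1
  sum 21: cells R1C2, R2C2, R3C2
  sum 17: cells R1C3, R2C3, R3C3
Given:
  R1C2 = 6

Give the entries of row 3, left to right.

17 in 2 cells must be {8,9}.
R1C1 = 9: the only remaining digit allowed by both the 20 across and the 15 down.
R1C3 = 20 − 15 = 5 completes the 20 across.
R2C1 = 15 − 9 = 6 completes the 15 down.
R3C2 = 8: the only remaining digit allowed by both the 17 across and the 21 down.
R3C3 = 17 − 8 = 9 completes the 17 across.
R2C2 = 21 − 14 = 7 completes the 21 down.
R2C3 = 16 − 13 = 3 completes the 16 across.

8 9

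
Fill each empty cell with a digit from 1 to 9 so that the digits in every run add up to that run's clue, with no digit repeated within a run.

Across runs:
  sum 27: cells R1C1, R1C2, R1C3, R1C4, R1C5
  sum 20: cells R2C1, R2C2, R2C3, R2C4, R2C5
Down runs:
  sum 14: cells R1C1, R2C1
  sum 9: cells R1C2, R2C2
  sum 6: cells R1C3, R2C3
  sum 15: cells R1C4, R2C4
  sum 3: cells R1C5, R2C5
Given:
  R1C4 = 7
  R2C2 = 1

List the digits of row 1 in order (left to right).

3 in 2 cells must be {1,2}.
R1C2 = 9 − 1 = 8 completes the 9 down.
R2C4 = 15 − 7 = 8 completes the 15 down.
Given what's placed, R2C5 must be 2 to fit the 20 across and 3 down.
R1C5 = 3 − 2 = 1 completes the 3 down.
Nothing is forced directly, so branch on R2C1, whose candidates are 5 or 6. If R2C1 = 6: then R1C1 would have to be in {2,5,6,9} for the 27 across but in {8} for the 14 down — contradiction. So R2C1 = 5.
R1C1 = 14 − 5 = 9 completes the 14 down.
R1C3 = 27 − 25 = 2 completes the 27 across.

9 8 2 7 1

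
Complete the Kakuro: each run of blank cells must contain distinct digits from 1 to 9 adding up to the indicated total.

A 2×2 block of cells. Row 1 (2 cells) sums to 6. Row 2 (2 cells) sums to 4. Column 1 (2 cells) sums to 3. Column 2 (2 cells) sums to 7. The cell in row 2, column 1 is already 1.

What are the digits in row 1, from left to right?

4 in 2 cells must be {1,3}; 3 in 2 cells must be {1,2}.
(1,1) = 3 − 1 = 2 completes the 3 down.
(1,2) = 6 − 2 = 4 completes the 6 across.
(2,2) = 4 − 1 = 3 completes the 4 across.

2 4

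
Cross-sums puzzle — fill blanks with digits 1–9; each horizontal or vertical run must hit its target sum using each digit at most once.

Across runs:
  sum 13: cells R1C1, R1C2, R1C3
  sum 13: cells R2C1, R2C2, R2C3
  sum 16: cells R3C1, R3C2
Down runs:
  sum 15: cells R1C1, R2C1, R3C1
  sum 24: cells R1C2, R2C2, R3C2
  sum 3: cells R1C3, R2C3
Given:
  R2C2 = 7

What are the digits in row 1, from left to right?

3 8 2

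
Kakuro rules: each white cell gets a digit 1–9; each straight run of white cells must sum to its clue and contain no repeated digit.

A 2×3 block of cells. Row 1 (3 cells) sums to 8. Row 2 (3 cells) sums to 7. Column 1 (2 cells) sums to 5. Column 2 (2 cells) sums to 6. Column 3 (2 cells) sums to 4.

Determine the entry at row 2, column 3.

7 in 3 cells must be {1,2,4}; 4 in 2 cells must be {1,3}.
The 7 across and the 4 down share only 1, so (2,3) = 1.
(1,3) = 4 − 1 = 3 completes the 4 down.
Nothing is forced directly, so branch on (2,1), whose candidates are 2 or 4. If (2,1) = 2: then (1,1) would have to be in {1,4} for the 8 across but in {3} for the 5 down — contradiction. So (2,1) = 4.
(1,1) = 5 − 4 = 1 completes the 5 down.
(1,2) = 8 − 4 = 4 completes the 8 across.
(2,2) = 7 − 5 = 2 completes the 7 across.

1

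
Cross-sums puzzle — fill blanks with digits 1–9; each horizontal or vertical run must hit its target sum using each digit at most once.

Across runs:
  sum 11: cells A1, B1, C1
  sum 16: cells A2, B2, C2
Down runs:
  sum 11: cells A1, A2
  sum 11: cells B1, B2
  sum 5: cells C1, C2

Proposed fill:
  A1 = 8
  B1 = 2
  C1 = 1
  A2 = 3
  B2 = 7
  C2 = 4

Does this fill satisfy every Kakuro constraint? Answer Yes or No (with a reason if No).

No — the across run A2–C2 sums to 14, not 16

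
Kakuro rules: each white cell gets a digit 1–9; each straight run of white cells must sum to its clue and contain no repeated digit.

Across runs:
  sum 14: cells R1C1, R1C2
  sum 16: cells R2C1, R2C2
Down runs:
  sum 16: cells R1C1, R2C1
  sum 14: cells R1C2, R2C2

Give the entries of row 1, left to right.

16 in 2 cells must be {7,9}.
The 14 across and the 16 down share only 9, so R1C1 = 9.
R1C2 = 14 − 9 = 5 completes the 14 across.
R2C1 = 16 − 9 = 7 completes the 16 down.
R2C2 = 16 − 7 = 9 completes the 16 across.

9 5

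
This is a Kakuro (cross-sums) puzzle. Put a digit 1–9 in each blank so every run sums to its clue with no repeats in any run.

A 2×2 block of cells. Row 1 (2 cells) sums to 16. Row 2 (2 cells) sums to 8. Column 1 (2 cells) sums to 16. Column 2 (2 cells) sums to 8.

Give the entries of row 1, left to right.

9 7

16 in 2 cells must be {7,9}.
The 16 across and the 8 down share only 7, so (1,2) = 7.
The 8 across and the 16 down share only 7, so (2,1) = 7.
(2,2) = 8 − 7 = 1 completes the 8 across.
(1,1) = 16 − 7 = 9 completes the 16 across.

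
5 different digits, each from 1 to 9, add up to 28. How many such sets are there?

5 distinct digits from 1–9 sum between 15 and 35.

9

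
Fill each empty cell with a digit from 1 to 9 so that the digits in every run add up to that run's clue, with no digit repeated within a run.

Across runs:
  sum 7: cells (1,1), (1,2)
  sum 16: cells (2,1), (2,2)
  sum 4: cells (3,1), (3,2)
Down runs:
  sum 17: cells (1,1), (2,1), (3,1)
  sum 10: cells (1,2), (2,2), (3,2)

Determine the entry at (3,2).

1

16 in 2 cells must be {7,9}; 4 in 2 cells must be {1,3}.
The 16 across and the 10 down share only 7, so (2,2) = 7.
Given what's placed, (3,2) must be 1 to fit the 4 across and 10 down.
(1,2) = 10 − 8 = 2 completes the 10 down.
(2,1) = 16 − 7 = 9 completes the 16 across.
(3,1) = 4 − 1 = 3 completes the 4 across.
(1,1) = 7 − 2 = 5 completes the 7 across.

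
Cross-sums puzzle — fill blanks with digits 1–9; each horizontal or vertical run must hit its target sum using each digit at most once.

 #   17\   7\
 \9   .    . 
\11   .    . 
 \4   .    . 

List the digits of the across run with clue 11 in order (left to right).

9 2

4 in 2 cells must be {1,3}; 7 in 3 cells must be {1,2,4}.
The 4 across and the 7 down share only 1, so R3C2 = 1.
R3C1 = 4 − 1 = 3 completes the 4 across.
Nothing is forced directly, so branch on R1C2, whose candidates are 2 or 4. If R1C2 = 2: then R1C1 would have to be in {7} for the 9 across but in {5,6,8,9} for the 17 down — contradiction. So R1C2 = 4.
R1C1 = 9 − 4 = 5 completes the 9 across.
R2C1 = 17 − 8 = 9 completes the 17 down.
R2C2 = 11 − 9 = 2 completes the 11 across.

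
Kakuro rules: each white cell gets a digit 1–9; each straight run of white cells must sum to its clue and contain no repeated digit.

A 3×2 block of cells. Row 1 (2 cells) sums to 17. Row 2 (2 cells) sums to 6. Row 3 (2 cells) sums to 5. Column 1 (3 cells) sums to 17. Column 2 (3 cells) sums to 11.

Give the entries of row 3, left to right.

17 in 2 cells must be {8,9}.
The 17 across and the 11 down share only 8, so (1,2) = 8.
(1,1) = 17 − 8 = 9 completes the 17 across.
Nothing is forced directly, so branch on (2,2), whose candidates are 1 or 2. If (2,2) = 2: then (2,1) would have to be in {4} for the 6 across but in {1,2,3,5,6,7} for the 17 down — contradiction. So (2,2) = 1.
(2,1) = 6 − 1 = 5 completes the 6 across.
(3,1) = 17 − 14 = 3 completes the 17 down.
(3,2) = 5 − 3 = 2 completes the 5 across.

3, 2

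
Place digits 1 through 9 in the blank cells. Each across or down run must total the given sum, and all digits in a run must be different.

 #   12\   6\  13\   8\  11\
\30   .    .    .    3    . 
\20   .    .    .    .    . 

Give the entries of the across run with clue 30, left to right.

9 5 6 3 7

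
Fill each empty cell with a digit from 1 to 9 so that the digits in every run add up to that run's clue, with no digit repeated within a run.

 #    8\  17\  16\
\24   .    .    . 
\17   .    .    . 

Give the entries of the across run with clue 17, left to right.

24 in 3 cells must be {7,8,9}; 17 in 2 cells must be {8,9}; 16 in 2 cells must be {7,9}.
The 24 across and the 8 down share only 7, so R1C1 = 7.
Given what's placed, R1C3 must be 9 to fit the 24 across and 16 down.
R2C1 = 8 − 7 = 1 completes the 8 down.
R2C2 = 9: the only remaining digit allowed by both the 17 across and the 17 down.
R2C3 = 17 − 10 = 7 completes the 17 across.
R1C2 = 24 − 16 = 8 completes the 24 across.

1 9 7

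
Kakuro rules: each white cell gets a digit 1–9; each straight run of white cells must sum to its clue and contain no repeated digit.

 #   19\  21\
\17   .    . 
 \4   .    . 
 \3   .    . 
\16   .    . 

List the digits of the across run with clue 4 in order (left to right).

17 in 2 cells must be {8,9}; 4 in 2 cells must be {1,3}; 3 in 2 cells must be {1,2}.
Nothing is forced directly, so branch on R4C1, whose candidates are 7 or 9. If R4C1 = 9: then R1C1 would have to be in {8,9} for the 17 across but in {1,2,3,4,5,6,7} for the 19 down — contradiction. So R4C1 = 7.
R4C2 = 16 − 7 = 9 completes the 16 across.
Given what's placed, R1C2 must be 8 to fit the 17 across and 21 down.
R3C2 = 1: the only remaining digit allowed by both the 3 across and the 21 down.
R1C1 = 17 − 8 = 9 completes the 17 across.
Given what's placed, R2C1 must be 1 to fit the 4 across and 19 down.
R2C2 = 4 − 1 = 3 completes the 4 across.

1, 3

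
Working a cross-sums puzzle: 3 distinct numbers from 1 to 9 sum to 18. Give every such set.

3 distinct digits from 1–9 sum between 6 and 24.

{1,8,9}; {2,7,9}; {3,6,9}; {3,7,8}; {4,5,9}; {4,6,8}; {5,6,7}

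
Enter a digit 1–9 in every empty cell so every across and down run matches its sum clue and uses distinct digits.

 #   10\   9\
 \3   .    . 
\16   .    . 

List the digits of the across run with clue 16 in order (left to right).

3 in 2 cells must be {1,2}; 16 in 2 cells must be {7,9}.
The 16 across and the 9 down share only 7, so R2C2 = 7.
R1C2 = 9 − 7 = 2 completes the 9 down.
R2C1 = 16 − 7 = 9 completes the 16 across.
R1C1 = 3 − 2 = 1 completes the 3 across.

9 7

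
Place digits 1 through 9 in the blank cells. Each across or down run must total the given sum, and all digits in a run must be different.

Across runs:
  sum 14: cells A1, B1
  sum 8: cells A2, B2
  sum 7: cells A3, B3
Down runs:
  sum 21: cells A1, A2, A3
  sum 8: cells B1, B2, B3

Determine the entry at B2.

1

The 14 across and the 8 down share only 5, so B1 = 5.
A1 = 14 − 5 = 9 completes the 14 across.
Nothing is forced directly, so branch on A2, whose candidates are 5 or 7. If A2 = 5: then B2 would have to be in {3} for the 8 across but in {1,2} for the 8 down — contradiction. So A2 = 7.
B2 = 8 − 7 = 1 completes the 8 across.
A3 = 21 − 16 = 5 completes the 21 down.
B3 = 7 − 5 = 2 completes the 7 across.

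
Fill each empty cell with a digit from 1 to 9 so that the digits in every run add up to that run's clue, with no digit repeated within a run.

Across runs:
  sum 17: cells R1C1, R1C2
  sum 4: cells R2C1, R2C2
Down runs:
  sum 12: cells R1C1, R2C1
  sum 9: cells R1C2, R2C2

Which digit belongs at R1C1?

9

17 in 2 cells must be {8,9}; 4 in 2 cells must be {1,3}.
The 17 across and the 9 down share only 8, so R1C2 = 8.
The 4 across and the 12 down share only 3, so R2C1 = 3.
R2C2 = 4 − 3 = 1 completes the 4 across.
R1C1 = 17 − 8 = 9 completes the 17 across.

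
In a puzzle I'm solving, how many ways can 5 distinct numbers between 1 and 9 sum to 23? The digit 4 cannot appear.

5

5 distinct digits from 1–9 sum between 15 and 35.
Dropping sets that contain 4.
Enumerating: {1,2,3,8,9}, {1,2,5,6,9}, {1,2,5,7,8}, {1,3,5,6,8}, {2,3,5,6,7}.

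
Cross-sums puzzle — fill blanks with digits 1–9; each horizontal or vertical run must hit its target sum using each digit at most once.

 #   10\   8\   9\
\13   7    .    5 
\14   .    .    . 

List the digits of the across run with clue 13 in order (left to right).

7, 1, 5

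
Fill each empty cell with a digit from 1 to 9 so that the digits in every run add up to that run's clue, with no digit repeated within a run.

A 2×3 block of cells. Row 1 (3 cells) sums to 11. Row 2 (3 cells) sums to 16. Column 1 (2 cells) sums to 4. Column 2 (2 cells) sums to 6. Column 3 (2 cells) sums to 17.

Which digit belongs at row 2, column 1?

3

4 in 2 cells must be {1,3}; 17 in 2 cells must be {8,9}.
The 11 across and the 17 down share only 8, so (1,3) = 8.
(2,3) = 17 − 8 = 9 completes the 17 down.
Given what's placed, (1,1) must be 1 to fit the 11 across and 4 down.
(1,2) = 11 − 9 = 2 completes the 11 across.
(2,1) = 4 − 1 = 3 completes the 4 down.
(2,2) = 16 − 12 = 4 completes the 16 across.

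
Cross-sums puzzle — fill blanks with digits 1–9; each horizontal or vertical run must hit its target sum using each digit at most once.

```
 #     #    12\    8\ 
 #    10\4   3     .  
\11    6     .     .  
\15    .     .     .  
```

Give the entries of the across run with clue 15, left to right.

4 in 2 cells must be {1,3}.
R1C3 = 4 − 3 = 1 completes the 4 across.
R3C1 = 10 − 6 = 4 completes the 10 down.
No cell is forced outright now. R2C2 can only be 1 or 2 or 4 (the digits allowed by both its 11 across and its 12 down). If R2C2 = 2: that forces R2C3 = 3, after which R3C2 would have to be in {2,3,5,6,8,9} for the 15 across but in {7} for the 12 down — contradiction. If R2C2 = 4: then R2C3 would have to be in {1} for the 11 across but in {2,3,4,5} for the 8 down — contradiction. So R2C2 = 1.
R2C3 = 11 − 7 = 4 completes the 11 across.
R3C2 = 12 − 4 = 8 completes the 12 down.
R3C3 = 15 − 12 = 3 completes the 15 across.

4 8 3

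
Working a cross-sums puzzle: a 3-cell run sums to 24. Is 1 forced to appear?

The only way to make 24 from 3 distinct digits is {7,8,9}, which does not contain 1.

No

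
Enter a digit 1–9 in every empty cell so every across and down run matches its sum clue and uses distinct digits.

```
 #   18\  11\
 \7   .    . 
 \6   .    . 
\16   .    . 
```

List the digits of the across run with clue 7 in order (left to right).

4 3

16 in 2 cells must be {7,9}.
The 16 across and the 11 down share only 7, so R3C2 = 7.
Given what's placed, R2C2 must be 1 to fit the 6 across and 11 down.
R3C1 = 16 − 7 = 9 completes the 16 across.
R1C2 = 11 − 8 = 3 completes the 11 down.
R2C1 = 6 − 1 = 5 completes the 6 across.
R1C1 = 7 − 3 = 4 completes the 7 across.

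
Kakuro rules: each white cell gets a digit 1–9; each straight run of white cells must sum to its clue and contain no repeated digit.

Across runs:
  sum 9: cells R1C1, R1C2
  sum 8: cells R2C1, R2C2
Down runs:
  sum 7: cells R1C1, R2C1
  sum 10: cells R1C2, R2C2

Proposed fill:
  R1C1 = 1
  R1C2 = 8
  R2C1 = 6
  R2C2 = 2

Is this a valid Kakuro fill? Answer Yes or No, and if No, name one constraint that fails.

Across: 1+8=9; 6+2=8. Down: 1+6=7; 8+2=10. No digit repeats within any run.

Yes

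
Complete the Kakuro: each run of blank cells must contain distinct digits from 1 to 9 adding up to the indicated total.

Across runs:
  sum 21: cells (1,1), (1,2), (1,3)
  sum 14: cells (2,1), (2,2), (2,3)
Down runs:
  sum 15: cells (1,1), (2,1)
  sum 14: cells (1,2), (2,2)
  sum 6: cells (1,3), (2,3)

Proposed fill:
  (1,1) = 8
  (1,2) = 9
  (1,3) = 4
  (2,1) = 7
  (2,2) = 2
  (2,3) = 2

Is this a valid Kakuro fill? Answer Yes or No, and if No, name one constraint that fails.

No — the down run (1,2)–(2,2) sums to 11, not 14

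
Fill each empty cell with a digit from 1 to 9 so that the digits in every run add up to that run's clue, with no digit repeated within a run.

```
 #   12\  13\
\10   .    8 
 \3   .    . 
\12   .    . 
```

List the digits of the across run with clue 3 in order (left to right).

3 in 2 cells must be {1,2}.
R1C1 = 10 − 8 = 2 completes the 10 across.
R2C1 = 1: the only remaining digit allowed by both the 3 across and the 12 down.
R2C2 = 3 − 1 = 2 completes the 3 across.
R3C1 = 12 − 3 = 9 completes the 12 down.
R3C2 = 12 − 9 = 3 completes the 12 across.

1 2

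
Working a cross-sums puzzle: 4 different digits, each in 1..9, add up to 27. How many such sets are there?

3

4 distinct digits from 1–9 sum between 10 and 30.
Enumerating: {3,7,8,9}, {4,6,8,9}, {5,6,7,9}.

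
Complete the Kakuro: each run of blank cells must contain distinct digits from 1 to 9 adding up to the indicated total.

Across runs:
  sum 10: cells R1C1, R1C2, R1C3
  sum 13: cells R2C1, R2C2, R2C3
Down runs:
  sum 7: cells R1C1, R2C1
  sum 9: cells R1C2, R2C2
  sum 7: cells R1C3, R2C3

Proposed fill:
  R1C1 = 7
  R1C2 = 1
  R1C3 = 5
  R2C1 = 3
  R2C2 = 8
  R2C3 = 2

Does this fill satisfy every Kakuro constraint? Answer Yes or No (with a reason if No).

No — the down run R1C1–R2C1 sums to 10, not 7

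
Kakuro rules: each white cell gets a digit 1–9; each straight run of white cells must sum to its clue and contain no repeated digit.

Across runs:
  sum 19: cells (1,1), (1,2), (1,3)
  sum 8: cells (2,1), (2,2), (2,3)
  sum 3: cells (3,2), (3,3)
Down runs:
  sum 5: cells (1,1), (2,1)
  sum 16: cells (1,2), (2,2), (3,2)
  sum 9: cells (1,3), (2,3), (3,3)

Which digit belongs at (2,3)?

3 in 2 cells must be {1,2}.
Nothing is forced directly, so branch on (3,2), whose candidates are 1 or 2. If (3,2) = 1: then (2,2) would have to be in {1,2,3,4,5} for the 8 across but in {6,7,8,9} for the 16 down — contradiction. So (3,2) = 2.
Given what's placed, (2,2) must be 5 to fit the 8 across and 16 down.
(3,3) = 3 − 2 = 1 completes the 3 across.
(1,2) = 16 − 7 = 9 completes the 16 down.
(2,3) = 2: the only remaining digit allowed by both the 8 across and the 9 down.

2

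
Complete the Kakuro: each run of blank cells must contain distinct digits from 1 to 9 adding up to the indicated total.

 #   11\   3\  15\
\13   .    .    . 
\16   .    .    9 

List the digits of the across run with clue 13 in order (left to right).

3 in 2 cells must be {1,2}.
R1C3 = 15 − 9 = 6 completes the 15 down.
R1C2 = 2: the only remaining digit allowed by both the 13 across and the 3 down.
R2C2 = 3 − 2 = 1 completes the 3 down.
R1C1 = 13 − 8 = 5 completes the 13 across.
R2C1 = 16 − 10 = 6 completes the 16 across.

5 2 6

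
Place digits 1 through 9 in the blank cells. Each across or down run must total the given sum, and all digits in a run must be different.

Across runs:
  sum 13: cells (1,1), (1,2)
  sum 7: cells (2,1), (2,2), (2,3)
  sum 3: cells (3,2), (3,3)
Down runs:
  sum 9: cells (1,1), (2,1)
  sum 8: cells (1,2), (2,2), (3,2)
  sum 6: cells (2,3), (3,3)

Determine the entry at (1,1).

8

7 in 3 cells must be {1,2,4}; 3 in 2 cells must be {1,2}.
Nothing is forced directly, so branch on (1,2), whose candidates are 4 or 5. If (1,2) = 4: then (1,1) would have to be in {9} for the 13 across but in {1,2,3,4,5,6,7,8} for the 9 down — contradiction. So (1,2) = 5.
(1,1) = 13 − 5 = 8 completes the 13 across.
(2,1) = 9 − 8 = 1 completes the 9 down.
(2,2) = 2: the only remaining digit allowed by both the 7 across and the 8 down.
(2,3) = 7 − 3 = 4 completes the 7 across.
(3,2) = 8 − 7 = 1 completes the 8 down.
(3,3) = 3 − 1 = 2 completes the 3 across.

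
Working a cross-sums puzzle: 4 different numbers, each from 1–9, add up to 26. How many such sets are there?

5

4 distinct digits from 1–9 sum between 10 and 30.
Enumerating: {2,7,8,9}, {3,6,8,9}, {4,5,8,9}, {4,6,7,9}, {5,6,7,8}.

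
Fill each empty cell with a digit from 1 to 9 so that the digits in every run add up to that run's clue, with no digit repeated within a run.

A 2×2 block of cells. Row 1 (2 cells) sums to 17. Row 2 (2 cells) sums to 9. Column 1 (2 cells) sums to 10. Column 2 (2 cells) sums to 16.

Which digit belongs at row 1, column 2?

9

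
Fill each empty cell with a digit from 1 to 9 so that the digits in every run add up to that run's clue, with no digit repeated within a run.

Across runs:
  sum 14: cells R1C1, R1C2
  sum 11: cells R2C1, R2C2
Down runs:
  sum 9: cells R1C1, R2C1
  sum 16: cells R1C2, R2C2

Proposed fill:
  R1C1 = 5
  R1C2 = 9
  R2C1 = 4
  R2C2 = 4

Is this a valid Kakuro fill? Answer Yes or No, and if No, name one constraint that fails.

No — the down run R1C2–R2C2 sums to 13, not 16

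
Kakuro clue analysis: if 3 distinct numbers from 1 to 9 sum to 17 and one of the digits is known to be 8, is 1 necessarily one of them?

No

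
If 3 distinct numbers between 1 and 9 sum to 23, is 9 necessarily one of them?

Yes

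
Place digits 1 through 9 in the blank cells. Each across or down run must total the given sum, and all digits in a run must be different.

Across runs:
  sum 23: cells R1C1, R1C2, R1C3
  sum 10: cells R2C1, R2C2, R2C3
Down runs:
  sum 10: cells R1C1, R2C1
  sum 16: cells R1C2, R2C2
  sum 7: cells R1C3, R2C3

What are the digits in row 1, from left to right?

23 in 3 cells must be {6,8,9}; 16 in 2 cells must be {7,9}.
The 23 across and the 16 down share only 9, so R1C2 = 9.
Given what's placed, R1C3 must be 6 to fit the 23 across and 7 down.
R2C2 = 16 − 9 = 7 completes the 16 down.
R2C3 = 7 − 6 = 1 completes the 7 down.
R1C1 = 23 − 15 = 8 completes the 23 across.
R2C1 = 10 − 8 = 2 completes the 10 across.

8 9 6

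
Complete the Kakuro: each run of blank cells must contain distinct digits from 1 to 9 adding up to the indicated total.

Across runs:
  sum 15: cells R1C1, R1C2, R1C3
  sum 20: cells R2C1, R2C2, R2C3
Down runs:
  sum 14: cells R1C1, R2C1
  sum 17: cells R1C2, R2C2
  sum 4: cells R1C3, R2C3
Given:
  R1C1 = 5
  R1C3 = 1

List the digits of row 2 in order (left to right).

17 in 2 cells must be {8,9}; 4 in 2 cells must be {1,3}.
R1C2 = 15 − 6 = 9 completes the 15 across.
R2C1 = 14 − 5 = 9 completes the 14 down.
R2C2 = 17 − 9 = 8 completes the 17 down.
R2C3 = 20 − 17 = 3 completes the 20 across.

9, 8, 3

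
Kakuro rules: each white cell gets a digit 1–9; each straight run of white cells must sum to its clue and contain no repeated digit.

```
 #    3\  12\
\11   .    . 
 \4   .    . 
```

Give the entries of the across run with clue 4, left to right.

4 in 2 cells must be {1,3}; 3 in 2 cells must be {1,2}.
The 11 across and the 3 down share only 2, so R1C1 = 2.
R1C2 = 11 − 2 = 9 completes the 11 across.
R2C1 = 3 − 2 = 1 completes the 3 down.
R2C2 = 4 − 1 = 3 completes the 4 across.

1, 3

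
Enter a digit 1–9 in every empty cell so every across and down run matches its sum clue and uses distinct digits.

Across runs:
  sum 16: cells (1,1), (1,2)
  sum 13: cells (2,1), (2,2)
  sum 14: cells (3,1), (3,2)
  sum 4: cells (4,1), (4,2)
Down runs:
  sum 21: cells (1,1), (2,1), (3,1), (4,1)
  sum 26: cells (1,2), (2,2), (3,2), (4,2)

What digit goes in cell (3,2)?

16 in 2 cells must be {7,9}; 4 in 2 cells must be {1,3}.
Only 3 fits (4,2) under both its across sum 4 and down sum 26.
Given what's placed, (1,2) must be 9 to fit the 16 across and 26 down.
(4,1) = 4 − 3 = 1 completes the 4 across.
(1,1) = 16 − 9 = 7 completes the 16 across.
No cell is forced outright now. (2,2) can only be 6 or 8 (the digits allowed by both its 13 across and its 26 down). If (2,2) = 6: then (2,1) would have to be in {7} for the 13 across but in {4,5,8,9} for the 21 down — contradiction. So (2,2) = 8.
(2,1) = 13 − 8 = 5 completes the 13 across.
(3,1) = 21 − 13 = 8 completes the 21 down.
(3,2) = 14 − 8 = 6 completes the 14 across.

6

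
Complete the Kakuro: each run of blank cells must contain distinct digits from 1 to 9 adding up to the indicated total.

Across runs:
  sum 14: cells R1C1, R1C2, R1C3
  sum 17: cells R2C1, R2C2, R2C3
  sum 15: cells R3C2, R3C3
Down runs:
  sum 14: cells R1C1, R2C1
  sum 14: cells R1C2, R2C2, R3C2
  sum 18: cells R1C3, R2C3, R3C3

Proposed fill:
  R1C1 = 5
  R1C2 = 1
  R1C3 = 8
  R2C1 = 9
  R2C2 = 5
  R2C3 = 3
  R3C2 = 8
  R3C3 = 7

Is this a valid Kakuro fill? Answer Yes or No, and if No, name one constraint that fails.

Yes

Across: 5+1+8=14; 9+5+3=17; 8+7=15. Down: 5+9=14; 1+5+8=14; 8+3+7=18. No digit repeats within any run.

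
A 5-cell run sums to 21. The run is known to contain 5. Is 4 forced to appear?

No

Counterexample: {1,2,5,6,7} sums to 21 under that restriction without using 4.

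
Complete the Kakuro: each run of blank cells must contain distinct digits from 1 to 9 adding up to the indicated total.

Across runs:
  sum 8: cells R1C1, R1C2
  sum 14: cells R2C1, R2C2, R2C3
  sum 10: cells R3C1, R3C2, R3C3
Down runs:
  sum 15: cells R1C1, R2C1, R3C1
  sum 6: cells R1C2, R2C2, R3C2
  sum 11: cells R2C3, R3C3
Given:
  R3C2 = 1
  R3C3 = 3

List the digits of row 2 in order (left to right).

6 in 3 cells must be {1,2,3}.
R2C3 = 11 − 3 = 8 completes the 11 down.
R3C1 = 10 − 4 = 6 completes the 10 across.
Given what's placed, R2C2 must be 2 to fit the 14 across and 6 down.
R1C2 = 6 − 3 = 3 completes the 6 down.
R2C1 = 14 − 10 = 4 completes the 14 across.
R1C1 = 8 − 3 = 5 completes the 8 across.

4 2 8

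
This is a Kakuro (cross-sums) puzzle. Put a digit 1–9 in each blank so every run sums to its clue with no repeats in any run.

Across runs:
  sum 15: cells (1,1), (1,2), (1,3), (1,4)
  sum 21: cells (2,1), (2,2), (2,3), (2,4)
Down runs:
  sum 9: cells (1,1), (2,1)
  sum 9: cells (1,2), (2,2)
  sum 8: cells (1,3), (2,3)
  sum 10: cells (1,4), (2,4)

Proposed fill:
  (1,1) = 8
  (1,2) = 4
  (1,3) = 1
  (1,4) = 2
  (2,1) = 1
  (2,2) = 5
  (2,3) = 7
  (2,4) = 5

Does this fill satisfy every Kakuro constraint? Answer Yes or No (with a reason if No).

No — the across run (2,1)–(2,4) sums to 18, not 21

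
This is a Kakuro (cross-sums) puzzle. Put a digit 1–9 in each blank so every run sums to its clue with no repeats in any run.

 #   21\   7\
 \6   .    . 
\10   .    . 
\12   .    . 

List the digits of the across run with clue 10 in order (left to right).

9 1

7 in 3 cells must be {1,2,4}.
The 12 across and the 7 down share only 4, so R3C2 = 4.
R3C1 = 12 − 4 = 8 completes the 12 across.
Given what's placed, R1C1 must be 4 to fit the 6 across and 21 down.
R1C2 = 6 − 4 = 2 completes the 6 across.
R2C1 = 21 − 12 = 9 completes the 21 down.
R2C2 = 10 − 9 = 1 completes the 10 across.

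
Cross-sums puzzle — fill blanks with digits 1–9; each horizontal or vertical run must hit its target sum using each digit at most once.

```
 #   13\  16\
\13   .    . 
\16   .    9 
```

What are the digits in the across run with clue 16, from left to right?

16 in 2 cells must be {7,9}.
R1C2 = 16 − 9 = 7 completes the 16 down.
R2C1 = 16 − 9 = 7 completes the 16 across.
R1C1 = 13 − 7 = 6 completes the 13 across.

7 9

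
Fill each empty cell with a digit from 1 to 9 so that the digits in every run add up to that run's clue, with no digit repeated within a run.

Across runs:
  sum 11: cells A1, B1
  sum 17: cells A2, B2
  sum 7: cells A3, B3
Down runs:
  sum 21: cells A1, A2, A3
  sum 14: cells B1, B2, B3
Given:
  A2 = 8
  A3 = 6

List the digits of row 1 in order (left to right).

17 in 2 cells must be {8,9}.
A1 = 21 − 14 = 7 completes the 21 down.
B1 = 11 − 7 = 4 completes the 11 across.
B2 = 17 − 8 = 9 completes the 17 across.
B3 = 7 − 6 = 1 completes the 7 across.

7 4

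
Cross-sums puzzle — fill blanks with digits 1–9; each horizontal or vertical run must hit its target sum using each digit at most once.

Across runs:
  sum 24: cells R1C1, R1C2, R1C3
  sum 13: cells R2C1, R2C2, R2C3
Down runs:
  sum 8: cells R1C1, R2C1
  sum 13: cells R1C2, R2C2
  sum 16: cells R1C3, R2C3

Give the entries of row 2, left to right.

24 in 3 cells must be {7,8,9}; 16 in 2 cells must be {7,9}.
The 24 across and the 8 down share only 7, so R1C1 = 7.
Given what's placed, R1C3 must be 9 to fit the 24 across and 16 down.
R2C1 = 8 − 7 = 1 completes the 8 down.
R2C3 = 16 − 9 = 7 completes the 16 down.
R1C2 = 24 − 16 = 8 completes the 24 across.
R2C2 = 13 − 8 = 5 completes the 13 across.

1 5 7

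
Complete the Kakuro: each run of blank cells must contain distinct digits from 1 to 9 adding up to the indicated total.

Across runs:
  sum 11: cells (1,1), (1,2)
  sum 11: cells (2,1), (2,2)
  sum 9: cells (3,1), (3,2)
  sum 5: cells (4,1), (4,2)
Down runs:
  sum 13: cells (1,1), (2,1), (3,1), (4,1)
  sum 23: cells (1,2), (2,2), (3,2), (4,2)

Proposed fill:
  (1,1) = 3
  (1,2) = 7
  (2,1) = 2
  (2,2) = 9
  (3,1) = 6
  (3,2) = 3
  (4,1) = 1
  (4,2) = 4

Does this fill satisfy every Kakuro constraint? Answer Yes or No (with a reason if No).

No — the down run (1,1)–(4,1) sums to 12, not 13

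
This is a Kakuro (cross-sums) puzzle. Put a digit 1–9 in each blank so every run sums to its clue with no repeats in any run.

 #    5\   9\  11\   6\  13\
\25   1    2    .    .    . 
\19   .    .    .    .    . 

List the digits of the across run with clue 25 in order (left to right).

1 2 9 5 8

Given what's placed, R1C4 must be 5 to fit the 25 across and 6 down.
R2C1 = 5 − 1 = 4 completes the 5 down.
R2C2 = 9 − 2 = 7 completes the 9 down.
R2C4 = 6 − 5 = 1 completes the 6 down.
R2C5 = 5: the only remaining digit allowed by both the 19 across and the 13 down.
R1C5 = 13 − 5 = 8 completes the 13 down.
R2C3 = 19 − 17 = 2 completes the 19 across.
R1C3 = 25 − 16 = 9 completes the 25 across.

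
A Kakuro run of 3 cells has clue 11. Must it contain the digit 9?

Counterexample: {1,2,8} sums to 11 without using 9.

No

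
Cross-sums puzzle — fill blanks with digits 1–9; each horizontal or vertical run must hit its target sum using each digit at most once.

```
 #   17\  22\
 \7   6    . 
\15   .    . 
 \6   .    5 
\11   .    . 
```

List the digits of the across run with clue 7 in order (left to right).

R1C2 = 7 − 6 = 1 completes the 7 across.
R3C1 = 6 − 5 = 1 completes the 6 across.
No cell is forced outright now. R2C1 can only be 7 or 8 (the digits allowed by both its 15 across and its 17 down). If R2C1 = 7: then R2C2 would have to be in {8} for the 15 across but in {7,9} for the 22 down — contradiction. So R2C1 = 8.
R2C2 = 15 − 8 = 7 completes the 15 across.
R4C1 = 17 − 15 = 2 completes the 17 down.
R4C2 = 11 − 2 = 9 completes the 11 across.

6 1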